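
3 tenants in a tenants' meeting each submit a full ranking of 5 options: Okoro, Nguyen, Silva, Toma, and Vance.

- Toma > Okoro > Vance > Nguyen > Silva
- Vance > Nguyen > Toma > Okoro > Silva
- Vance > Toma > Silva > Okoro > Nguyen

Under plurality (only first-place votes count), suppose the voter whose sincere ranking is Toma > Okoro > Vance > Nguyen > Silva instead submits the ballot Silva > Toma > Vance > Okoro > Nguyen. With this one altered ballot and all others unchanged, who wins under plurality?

First-place totals with the altered ballot: Okoro 0, Nguyen 0, Silva 1, Toma 0, Vance 2.
The winner is unchanged: still Vance.

Vance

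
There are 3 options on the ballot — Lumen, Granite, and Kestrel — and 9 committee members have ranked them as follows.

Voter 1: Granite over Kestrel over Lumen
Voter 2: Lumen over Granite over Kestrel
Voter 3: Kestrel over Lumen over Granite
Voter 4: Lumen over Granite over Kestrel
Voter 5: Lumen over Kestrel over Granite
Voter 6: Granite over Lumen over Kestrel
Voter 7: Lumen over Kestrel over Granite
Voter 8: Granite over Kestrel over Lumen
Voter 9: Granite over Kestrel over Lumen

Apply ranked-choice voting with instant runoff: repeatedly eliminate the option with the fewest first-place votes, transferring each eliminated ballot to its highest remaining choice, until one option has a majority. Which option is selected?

Lumen

Round 1: Lumen 4, Granite 4, Kestrel 1. Kestrel has the fewest and is eliminated.
Round 2: Lumen 5, Granite 4. Lumen has a majority.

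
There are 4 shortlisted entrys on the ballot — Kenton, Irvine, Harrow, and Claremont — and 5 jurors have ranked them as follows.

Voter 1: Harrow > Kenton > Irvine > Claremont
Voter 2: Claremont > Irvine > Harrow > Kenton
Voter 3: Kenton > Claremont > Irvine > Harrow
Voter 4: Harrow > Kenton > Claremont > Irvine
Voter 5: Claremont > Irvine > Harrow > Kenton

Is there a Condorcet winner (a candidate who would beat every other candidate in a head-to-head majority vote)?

No

Head-to-head results (5 voters total):
Kenton vs Irvine: Kenton wins 3–2.
Kenton vs Harrow: Harrow wins 4–1.
Kenton vs Claremont: Kenton wins 3–2.
Irvine vs Harrow: Irvine wins 3–2.
Irvine vs Claremont: Claremont wins 4–1.
Harrow vs Claremont: Claremont wins 3–2.
No candidate beats all others: Kenton beats Irvine beats Harrow beats Kenton, a majority cycle.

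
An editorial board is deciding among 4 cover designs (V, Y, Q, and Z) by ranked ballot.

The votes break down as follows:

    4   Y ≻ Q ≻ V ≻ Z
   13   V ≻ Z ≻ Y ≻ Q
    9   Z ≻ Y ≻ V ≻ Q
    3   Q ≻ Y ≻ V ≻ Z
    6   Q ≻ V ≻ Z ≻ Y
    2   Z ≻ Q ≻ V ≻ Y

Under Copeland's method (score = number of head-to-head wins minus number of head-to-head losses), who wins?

V

Pairwise results:
  V vs Y: V wins 21–16.
  V vs Q: V wins 22–15.
  V vs Z: V wins 26–11.
  Y vs Q: Y wins 26–11.
  Y vs Z: Z wins 30–7.
  Q vs Z: Z wins 24–13.
Copeland scores (wins − losses):
  V: 3 − 0 = 3
  Y: 1 − 2 = -1
  Q: 0 − 3 = -3
  Z: 2 − 1 = 1
V has the best Copeland score.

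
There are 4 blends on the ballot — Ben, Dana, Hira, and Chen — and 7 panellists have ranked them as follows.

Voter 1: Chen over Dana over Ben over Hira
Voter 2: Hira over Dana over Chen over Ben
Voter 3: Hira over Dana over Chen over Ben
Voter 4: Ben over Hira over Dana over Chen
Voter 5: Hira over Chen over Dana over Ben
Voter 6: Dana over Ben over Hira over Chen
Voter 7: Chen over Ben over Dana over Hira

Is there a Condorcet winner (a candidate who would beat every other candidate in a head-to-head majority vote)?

No

Head-to-head results (7 voters total):
Ben vs Dana: Dana wins 5–2.
Ben vs Hira: Ben wins 4–3.
Ben vs Chen: Chen wins 5–2.
Dana vs Hira: Hira wins 4–3.
Dana vs Chen: Dana wins 4–3.
Hira vs Chen: Hira wins 5–2.
No candidate beats all others: Ben beats Hira beats Dana beats Ben, a majority cycle.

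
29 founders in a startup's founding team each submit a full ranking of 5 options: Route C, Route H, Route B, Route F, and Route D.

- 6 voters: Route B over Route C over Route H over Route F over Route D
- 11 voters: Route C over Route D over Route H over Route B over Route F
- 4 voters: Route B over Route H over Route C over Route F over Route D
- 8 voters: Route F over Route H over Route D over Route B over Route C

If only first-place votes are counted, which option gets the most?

Route C

First-place vote totals:
  Route C: 11
  Route H: 0
  Route B: 10
  Route F: 8
  Route D: 0
Route C has the most first-place votes.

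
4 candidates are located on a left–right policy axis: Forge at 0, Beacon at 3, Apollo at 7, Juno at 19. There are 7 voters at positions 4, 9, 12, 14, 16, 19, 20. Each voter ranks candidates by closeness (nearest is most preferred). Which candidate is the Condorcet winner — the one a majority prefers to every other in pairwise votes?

Juno

With single-peaked preferences on a line, the Condorcet winner is the candidate closest to the median voter.
The median voter (position 14) is closest to Juno at 19.
Check: Juno vs Apollo — voters closer to Juno: 4 of 7.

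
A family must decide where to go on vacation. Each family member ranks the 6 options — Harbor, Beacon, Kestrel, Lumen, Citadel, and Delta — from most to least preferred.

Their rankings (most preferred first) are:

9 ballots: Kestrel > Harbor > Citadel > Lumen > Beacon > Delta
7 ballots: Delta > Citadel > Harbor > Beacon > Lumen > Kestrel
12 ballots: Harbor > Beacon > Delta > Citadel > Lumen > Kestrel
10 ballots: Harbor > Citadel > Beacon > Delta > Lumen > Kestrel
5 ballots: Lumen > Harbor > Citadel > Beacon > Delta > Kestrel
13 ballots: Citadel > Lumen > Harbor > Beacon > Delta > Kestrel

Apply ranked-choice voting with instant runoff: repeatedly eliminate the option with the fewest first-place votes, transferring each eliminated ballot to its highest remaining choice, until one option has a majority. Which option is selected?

Harbor

Round 1: Harbor 22, Citadel 13, Kestrel 9, Delta 7, Lumen 5, Beacon 0. Beacon has the fewest and is eliminated.
Round 2: Harbor 22, Citadel 13, Kestrel 9, Delta 7, Lumen 5. Lumen has the fewest and is eliminated.
Round 3: Harbor 27, Citadel 13, Kestrel 9, Delta 7. Delta has the fewest and is eliminated.
Round 4: Harbor 27, Citadel 20, Kestrel 9. Kestrel has the fewest and is eliminated.
Round 5: Harbor 36, Citadel 20. Harbor has a majority.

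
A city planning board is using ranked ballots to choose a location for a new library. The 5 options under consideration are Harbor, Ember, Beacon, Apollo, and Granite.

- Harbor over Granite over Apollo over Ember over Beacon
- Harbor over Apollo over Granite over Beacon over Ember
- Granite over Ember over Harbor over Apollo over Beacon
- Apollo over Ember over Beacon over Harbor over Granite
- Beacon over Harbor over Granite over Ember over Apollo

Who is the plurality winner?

Harbor

First-place vote totals:
  Harbor: 2
  Ember: 0
  Beacon: 1
  Apollo: 1
  Granite: 1
Harbor has the most first-place votes.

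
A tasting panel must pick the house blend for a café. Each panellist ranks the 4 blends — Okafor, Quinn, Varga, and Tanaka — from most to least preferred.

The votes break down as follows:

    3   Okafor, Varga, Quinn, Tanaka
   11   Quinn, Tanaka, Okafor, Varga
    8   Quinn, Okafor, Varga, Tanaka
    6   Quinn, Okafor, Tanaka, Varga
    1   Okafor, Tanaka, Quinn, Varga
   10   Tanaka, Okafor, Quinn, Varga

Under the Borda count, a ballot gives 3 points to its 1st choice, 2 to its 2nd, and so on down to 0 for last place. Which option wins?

Borda scores:
  Okafor: 3·3 + 11·1 + 8·2 + 6·2 + 3 + 10·2 = 71
  Quinn: 3·1 + 11·3 + 8·3 + 6·3 + 1 + 10·1 = 89
  Varga: 3·2 + 11·0 + 8·1 + 6·0 + 0 + 10·0 = 14
  Tanaka: 3·0 + 11·2 + 8·0 + 6·1 + 2 + 10·3 = 60
Quinn has the highest total.

Quinn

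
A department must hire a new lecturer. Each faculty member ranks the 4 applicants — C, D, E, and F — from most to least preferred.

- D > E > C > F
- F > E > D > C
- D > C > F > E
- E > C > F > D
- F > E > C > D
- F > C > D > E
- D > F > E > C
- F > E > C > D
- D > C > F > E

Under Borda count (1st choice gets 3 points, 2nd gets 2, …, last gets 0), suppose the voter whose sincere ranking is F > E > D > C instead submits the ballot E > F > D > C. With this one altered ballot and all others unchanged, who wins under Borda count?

Borda totals with the altered ballot: C 11, D 14, E 13, F 16.
The winner is unchanged: still F.

F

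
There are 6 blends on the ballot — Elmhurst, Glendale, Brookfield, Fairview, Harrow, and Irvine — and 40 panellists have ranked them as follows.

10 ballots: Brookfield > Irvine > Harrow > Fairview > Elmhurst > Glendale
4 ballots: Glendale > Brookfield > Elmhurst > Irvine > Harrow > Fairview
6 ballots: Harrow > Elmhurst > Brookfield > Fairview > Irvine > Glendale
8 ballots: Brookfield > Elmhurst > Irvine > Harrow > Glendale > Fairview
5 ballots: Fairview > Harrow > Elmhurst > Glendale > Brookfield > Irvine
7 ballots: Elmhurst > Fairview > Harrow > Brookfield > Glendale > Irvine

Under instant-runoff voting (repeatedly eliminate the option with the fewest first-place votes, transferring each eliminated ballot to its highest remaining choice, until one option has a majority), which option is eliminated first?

Round 1: Brookfield 18, Elmhurst 7, Harrow 6, Fairview 5, Glendale 4, Irvine 0. Irvine has the fewest and is eliminated.
Round 2: Brookfield 18, Elmhurst 7, Harrow 6, Fairview 5, Glendale 4. Glendale has the fewest and is eliminated.
Round 3: Brookfield 22, Elmhurst 7, Harrow 6, Fairview 5. Brookfield has a majority.

Irvine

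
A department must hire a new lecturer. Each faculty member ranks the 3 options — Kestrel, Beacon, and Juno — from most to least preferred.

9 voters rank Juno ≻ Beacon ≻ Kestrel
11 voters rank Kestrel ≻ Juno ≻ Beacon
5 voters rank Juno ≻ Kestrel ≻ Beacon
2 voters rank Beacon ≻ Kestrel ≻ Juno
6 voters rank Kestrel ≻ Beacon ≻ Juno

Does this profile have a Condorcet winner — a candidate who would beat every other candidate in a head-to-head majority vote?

Yes

Head-to-head results (33 voters total):
Kestrel vs Beacon: Kestrel wins 22–11.
Kestrel vs Juno: Kestrel wins 19–14.
Beacon vs Juno: Juno wins 25–8.
Kestrel beats each rival — Beacon (22–11), Juno (19–14) — so Kestrel is the Condorcet winner.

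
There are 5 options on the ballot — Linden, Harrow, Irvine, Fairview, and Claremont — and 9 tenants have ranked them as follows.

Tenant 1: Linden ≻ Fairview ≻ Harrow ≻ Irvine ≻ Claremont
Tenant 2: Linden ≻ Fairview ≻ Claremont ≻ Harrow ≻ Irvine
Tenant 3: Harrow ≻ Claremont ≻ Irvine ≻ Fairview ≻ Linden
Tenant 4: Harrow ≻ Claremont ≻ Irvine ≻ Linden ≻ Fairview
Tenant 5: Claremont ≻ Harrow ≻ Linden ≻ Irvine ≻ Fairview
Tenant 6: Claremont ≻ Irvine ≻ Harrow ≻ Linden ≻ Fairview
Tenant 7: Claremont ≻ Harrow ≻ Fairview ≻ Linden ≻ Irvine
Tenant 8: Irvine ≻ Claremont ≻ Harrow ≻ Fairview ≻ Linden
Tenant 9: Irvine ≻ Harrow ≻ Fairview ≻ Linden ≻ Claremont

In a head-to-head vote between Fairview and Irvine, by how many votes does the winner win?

3

Ballots ranking Fairview above Irvine: 3.
Ballots ranking Irvine above Fairview: 6.
Irvine wins 6–3, a margin of 3.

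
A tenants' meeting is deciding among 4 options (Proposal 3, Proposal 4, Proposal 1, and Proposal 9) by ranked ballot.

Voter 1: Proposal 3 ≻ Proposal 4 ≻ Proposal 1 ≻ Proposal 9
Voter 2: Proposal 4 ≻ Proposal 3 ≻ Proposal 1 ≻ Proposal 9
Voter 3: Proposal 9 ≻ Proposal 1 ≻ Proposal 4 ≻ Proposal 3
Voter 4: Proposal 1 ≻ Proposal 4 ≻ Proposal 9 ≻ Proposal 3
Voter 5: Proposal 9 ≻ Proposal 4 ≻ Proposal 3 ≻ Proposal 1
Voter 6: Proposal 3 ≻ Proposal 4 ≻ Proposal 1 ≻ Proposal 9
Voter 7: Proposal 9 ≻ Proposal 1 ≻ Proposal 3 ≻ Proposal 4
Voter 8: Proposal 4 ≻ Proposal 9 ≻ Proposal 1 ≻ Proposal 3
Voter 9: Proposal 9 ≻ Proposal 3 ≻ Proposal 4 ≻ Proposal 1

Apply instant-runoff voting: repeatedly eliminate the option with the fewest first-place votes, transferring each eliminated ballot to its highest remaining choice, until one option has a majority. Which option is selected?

Round 1: Proposal 9 4, Proposal 3 2, Proposal 4 2, Proposal 1 1. Proposal 1 has the fewest and is eliminated.
Round 2: Proposal 9 4, Proposal 4 3, Proposal 3 2. Proposal 3 has the fewest and is eliminated.
Round 3: Proposal 4 5, Proposal 9 4. Proposal 4 has a majority.

Proposal 4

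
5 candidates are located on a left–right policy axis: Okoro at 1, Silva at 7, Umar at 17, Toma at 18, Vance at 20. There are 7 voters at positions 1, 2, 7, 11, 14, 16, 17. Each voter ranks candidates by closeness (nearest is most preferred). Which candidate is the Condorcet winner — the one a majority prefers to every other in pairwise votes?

With single-peaked preferences on a line, the Condorcet winner is the candidate closest to the median voter.
The median voter (position 11) is closest to Silva at 7.
Check: Silva vs Toma — voters closer to Silva: 4 of 7.

Silva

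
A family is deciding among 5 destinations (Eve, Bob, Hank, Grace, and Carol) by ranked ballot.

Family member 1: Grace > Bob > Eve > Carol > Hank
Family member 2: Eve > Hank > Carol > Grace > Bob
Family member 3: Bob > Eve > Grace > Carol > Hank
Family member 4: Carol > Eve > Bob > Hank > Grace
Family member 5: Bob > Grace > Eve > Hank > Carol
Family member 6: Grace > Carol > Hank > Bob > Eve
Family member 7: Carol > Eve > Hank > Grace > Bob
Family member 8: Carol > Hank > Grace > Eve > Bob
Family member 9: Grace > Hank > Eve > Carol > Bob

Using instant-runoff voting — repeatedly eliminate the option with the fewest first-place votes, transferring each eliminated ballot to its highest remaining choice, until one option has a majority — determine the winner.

Grace

Round 1: Grace 3, Carol 3, Bob 2, Eve 1, Hank 0. Hank has the fewest and is eliminated.
Round 2: Grace 3, Carol 3, Bob 2, Eve 1. Eve has the fewest and is eliminated.
Round 3: Carol 4, Grace 3, Bob 2. Bob has the fewest and is eliminated.
Round 4: Grace 5, Carol 4. Grace has a majority.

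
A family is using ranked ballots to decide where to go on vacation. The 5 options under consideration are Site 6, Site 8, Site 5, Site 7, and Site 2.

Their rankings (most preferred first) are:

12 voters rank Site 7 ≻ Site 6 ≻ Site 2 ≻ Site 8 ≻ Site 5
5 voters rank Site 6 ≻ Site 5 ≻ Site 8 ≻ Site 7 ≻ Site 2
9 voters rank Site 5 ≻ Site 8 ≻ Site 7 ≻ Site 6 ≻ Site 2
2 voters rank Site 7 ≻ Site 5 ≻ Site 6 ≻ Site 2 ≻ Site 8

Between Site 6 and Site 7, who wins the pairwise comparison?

Ballots ranking Site 6 above Site 7: 5.
Ballots ranking Site 7 above Site 6: 12+9+2 = 23.
Site 7 wins the head-to-head, 23–5.

Site 7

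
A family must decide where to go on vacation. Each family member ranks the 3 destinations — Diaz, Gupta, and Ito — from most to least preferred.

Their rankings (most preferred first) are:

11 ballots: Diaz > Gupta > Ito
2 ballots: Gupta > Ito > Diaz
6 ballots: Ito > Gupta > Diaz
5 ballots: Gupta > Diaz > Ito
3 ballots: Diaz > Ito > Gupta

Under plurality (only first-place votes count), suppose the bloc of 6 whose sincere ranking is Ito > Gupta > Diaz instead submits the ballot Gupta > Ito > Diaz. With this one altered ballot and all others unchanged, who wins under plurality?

First-place totals with the altered ballot: Diaz 14, Gupta 13, Ito 0.
The winner is unchanged: still Diaz.

Diaz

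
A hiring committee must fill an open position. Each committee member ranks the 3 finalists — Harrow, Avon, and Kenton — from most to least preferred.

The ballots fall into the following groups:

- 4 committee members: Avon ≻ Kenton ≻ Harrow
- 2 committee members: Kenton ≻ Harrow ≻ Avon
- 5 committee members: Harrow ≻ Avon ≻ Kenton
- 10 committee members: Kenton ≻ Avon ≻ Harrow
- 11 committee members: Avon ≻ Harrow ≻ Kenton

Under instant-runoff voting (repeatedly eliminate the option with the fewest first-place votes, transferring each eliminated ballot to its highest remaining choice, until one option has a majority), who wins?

Round 1: Avon 15, Kenton 12, Harrow 5. Harrow has the fewest and is eliminated.
Round 2: Avon 20, Kenton 12. Avon has a majority.

Avon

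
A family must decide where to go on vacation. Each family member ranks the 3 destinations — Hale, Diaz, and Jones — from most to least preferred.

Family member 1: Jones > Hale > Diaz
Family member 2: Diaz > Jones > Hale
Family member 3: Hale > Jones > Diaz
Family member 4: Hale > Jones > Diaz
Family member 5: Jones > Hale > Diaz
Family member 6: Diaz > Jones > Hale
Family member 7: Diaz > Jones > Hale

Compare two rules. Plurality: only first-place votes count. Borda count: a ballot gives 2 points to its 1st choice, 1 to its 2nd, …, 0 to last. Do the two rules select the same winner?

No

Plurality first-place counts: Hale 2, Diaz 3, Jones 2 → Diaz.
Borda totals: Hale 6, Diaz 6, Jones 9 → Jones.
The two rules disagree: plurality picks Diaz, Borda picks Jones.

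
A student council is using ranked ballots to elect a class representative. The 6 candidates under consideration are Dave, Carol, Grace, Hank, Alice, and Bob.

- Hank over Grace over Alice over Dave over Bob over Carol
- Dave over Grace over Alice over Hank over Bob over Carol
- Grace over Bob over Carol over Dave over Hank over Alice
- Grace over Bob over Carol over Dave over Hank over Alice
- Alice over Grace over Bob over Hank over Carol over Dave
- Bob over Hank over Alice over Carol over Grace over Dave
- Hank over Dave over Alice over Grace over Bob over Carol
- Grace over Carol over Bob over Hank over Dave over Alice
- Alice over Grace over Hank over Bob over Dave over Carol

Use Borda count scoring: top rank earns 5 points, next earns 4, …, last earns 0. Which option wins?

Borda scores:
  Dave: 2 + 5 + 2 + 2 + 0 + 0 + 4 + 1 + 1 = 17
  Carol: 0 + 0 + 3 + 3 + 1 + 2 + 0 + 4 + 0 = 13
  Grace: 4 + 4 + 5 + 5 + 4 + 1 + 2 + 5 + 4 = 34
  Hank: 5 + 2 + 1 + 1 + 2 + 4 + 5 + 2 + 3 = 25
  Alice: 3 + 3 + 0 + 0 + 5 + 3 + 3 + 0 + 5 = 22
  Bob: 1 + 1 + 4 + 4 + 3 + 5 + 1 + 3 + 2 = 24
Grace has the highest total.

Grace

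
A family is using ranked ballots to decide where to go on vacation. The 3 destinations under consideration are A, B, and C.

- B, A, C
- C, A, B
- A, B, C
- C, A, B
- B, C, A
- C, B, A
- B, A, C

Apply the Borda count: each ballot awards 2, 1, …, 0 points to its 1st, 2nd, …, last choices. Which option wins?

Borda scores:
  A: 1 + 1 + 2 + 1 + 0 + 0 + 1 = 6
  B: 2 + 0 + 1 + 0 + 2 + 1 + 2 = 8
  C: 0 + 2 + 0 + 2 + 1 + 2 + 0 = 7
B has the highest total.

B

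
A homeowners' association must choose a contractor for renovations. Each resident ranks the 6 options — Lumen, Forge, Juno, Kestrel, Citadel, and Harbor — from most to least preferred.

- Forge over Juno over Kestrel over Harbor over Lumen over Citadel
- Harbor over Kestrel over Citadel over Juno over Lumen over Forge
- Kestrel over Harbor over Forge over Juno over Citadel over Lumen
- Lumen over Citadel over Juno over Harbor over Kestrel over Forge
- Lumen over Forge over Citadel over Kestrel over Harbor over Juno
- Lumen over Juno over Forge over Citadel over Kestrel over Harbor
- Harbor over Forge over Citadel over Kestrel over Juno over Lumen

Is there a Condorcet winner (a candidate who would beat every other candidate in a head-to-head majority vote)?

Head-to-head results (7 voters total):
Lumen vs Forge: Lumen wins 4–3.
Lumen vs Juno: Juno wins 4–3.
Lumen vs Kestrel: Kestrel wins 4–3.
Lumen vs Citadel: Lumen wins 4–3.
Lumen vs Harbor: Harbor wins 4–3.
Forge vs Juno: Forge wins 4–3.
Forge vs Kestrel: Forge wins 4–3.
Forge vs Citadel: Forge wins 5–2.
Forge vs Harbor: Harbor wins 4–3.
Juno vs Kestrel: Kestrel wins 4–3.
Juno vs Citadel: Citadel wins 4–3.
Juno vs Harbor: Harbor wins 4–3.
Kestrel vs Citadel: Citadel wins 4–3.
Kestrel vs Harbor: Kestrel wins 4–3.
Citadel vs Harbor: Harbor wins 4–3.
No candidate beats all others: Lumen beats Forge beats Juno beats Lumen, a majority cycle.

No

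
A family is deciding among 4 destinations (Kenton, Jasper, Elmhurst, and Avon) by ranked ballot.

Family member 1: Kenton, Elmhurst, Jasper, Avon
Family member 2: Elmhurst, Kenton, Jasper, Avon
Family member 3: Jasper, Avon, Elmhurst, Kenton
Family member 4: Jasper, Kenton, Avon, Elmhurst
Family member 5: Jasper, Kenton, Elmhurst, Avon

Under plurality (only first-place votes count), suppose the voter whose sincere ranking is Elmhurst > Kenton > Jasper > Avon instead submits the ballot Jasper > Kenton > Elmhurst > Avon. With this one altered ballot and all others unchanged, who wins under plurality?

Jasper

First-place totals with the altered ballot: Kenton 1, Jasper 4, Elmhurst 0, Avon 0.
The winner is unchanged: still Jasper.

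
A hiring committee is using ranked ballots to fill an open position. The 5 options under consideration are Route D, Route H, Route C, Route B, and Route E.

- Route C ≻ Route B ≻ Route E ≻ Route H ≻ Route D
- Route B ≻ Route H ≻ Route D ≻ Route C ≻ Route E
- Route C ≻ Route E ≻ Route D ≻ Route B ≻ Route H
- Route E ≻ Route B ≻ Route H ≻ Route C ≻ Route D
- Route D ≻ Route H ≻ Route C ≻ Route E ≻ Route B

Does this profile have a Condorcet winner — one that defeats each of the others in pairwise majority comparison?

Head-to-head results (5 voters total):
Route D vs Route H: Route H wins 3–2.
Route D vs Route C: Route C wins 3–2.
Route D vs Route B: Route B wins 3–2.
Route D vs Route E: Route E wins 3–2.
Route H vs Route C: Route H wins 3–2.
Route H vs Route B: Route B wins 4–1.
Route H vs Route E: Route E wins 3–2.
Route C vs Route B: Route C wins 3–2.
Route C vs Route E: Route C wins 4–1.
Route B vs Route E: Route E wins 3–2.
No candidate beats all others: Route H beats Route C beats Route B beats Route H, a majority cycle.

No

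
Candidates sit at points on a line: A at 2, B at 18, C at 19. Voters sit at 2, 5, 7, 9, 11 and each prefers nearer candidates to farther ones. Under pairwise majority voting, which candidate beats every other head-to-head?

A

With single-peaked preferences on a line, the Condorcet winner is the candidate closest to the median voter.
The median voter (position 7) is closest to A at 2.
Check: A vs B — voters closer to A: 4 of 5.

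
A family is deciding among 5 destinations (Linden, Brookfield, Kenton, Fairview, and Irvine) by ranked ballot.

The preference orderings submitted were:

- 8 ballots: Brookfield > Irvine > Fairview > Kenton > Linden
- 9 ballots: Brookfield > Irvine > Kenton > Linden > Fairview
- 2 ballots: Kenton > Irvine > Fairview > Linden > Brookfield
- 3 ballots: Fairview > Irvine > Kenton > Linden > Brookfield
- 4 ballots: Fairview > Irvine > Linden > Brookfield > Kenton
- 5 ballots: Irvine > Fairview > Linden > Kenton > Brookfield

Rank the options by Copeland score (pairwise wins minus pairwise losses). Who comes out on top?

Brookfield

Pairwise results:
  Linden vs Brookfield: Brookfield wins 17–14.
  Linden vs Kenton: Kenton wins 22–9.
  Linden vs Fairview: Fairview wins 22–9.
  Linden vs Irvine: Irvine wins 31–0.
  Brookfield vs Kenton: Brookfield wins 21–10.
  Brookfield vs Fairview: Brookfield wins 17–14.
  Brookfield vs Irvine: Brookfield wins 17–14.
  Kenton vs Fairview: Fairview wins 20–11.
  Kenton vs Irvine: Irvine wins 29–2.
  Fairview vs Irvine: Irvine wins 24–7.
Copeland scores (wins − losses):
  Linden: 0 − 4 = -4
  Brookfield: 4 − 0 = 4
  Kenton: 1 − 3 = -2
  Fairview: 2 − 2 = 0
  Irvine: 3 − 1 = 2
Brookfield has the best Copeland score.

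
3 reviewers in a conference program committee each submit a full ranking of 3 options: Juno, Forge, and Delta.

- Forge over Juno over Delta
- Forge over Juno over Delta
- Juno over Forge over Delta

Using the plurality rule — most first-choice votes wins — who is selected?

First-place vote totals:
  Juno: 1
  Forge: 2
  Delta: 0
Forge has the most first-place votes.

Forge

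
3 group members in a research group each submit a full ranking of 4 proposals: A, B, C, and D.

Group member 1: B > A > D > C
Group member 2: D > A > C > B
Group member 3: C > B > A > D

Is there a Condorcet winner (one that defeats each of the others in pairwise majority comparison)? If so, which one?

Head-to-head results (3 voters total):
A vs B: B wins 2–1.
A vs C: A wins 2–1.
A vs D: A wins 2–1.
B vs C: C wins 2–1.
B vs D: B wins 2–1.
C vs D: D wins 2–1.
No candidate beats all others: A beats C beats B beats A, a majority cycle.

There is no Condorcet winner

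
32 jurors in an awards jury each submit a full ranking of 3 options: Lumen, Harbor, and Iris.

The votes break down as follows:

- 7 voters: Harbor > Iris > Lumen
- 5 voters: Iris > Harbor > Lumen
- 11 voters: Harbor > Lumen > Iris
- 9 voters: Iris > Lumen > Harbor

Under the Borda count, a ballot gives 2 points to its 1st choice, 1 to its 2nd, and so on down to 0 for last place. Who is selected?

Harbor

Borda scores:
  Lumen: 7·0 + 5·0 + 11·1 + 9·1 = 20
  Harbor: 7·2 + 5·1 + 11·2 + 9·0 = 41
  Iris: 7·1 + 5·2 + 11·0 + 9·2 = 35
Harbor has the highest total.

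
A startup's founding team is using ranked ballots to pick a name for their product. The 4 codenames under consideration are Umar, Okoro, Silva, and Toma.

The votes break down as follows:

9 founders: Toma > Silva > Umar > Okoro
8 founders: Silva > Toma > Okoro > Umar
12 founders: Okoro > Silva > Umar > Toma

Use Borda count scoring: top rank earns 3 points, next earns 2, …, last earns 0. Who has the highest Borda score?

Silva

Borda scores:
  Umar: 9·1 + 8·0 + 12·1 = 21
  Okoro: 9·0 + 8·1 + 12·3 = 44
  Silva: 9·2 + 8·3 + 12·2 = 66
  Toma: 9·3 + 8·2 + 12·0 = 43
Silva has the highest total.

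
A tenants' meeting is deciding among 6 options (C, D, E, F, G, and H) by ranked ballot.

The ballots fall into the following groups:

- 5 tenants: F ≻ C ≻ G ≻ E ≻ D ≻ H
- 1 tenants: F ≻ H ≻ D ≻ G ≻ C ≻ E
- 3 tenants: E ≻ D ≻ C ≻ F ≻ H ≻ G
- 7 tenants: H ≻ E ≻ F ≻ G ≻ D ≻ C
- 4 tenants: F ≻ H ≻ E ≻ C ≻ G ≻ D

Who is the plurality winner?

F

First-place vote totals:
  C: 0
  D: 0
  E: 3
  F: 10
  G: 0
  H: 7
F has the most first-place votes.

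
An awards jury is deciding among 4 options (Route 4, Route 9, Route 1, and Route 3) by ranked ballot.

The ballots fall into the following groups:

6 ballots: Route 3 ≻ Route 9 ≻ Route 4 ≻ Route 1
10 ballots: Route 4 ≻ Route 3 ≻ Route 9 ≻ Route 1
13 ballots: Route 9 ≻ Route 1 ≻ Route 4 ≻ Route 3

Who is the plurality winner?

Route 9

First-place vote totals:
  Route 4: 10
  Route 9: 13
  Route 1: 0
  Route 3: 6
Route 9 has the most first-place votes.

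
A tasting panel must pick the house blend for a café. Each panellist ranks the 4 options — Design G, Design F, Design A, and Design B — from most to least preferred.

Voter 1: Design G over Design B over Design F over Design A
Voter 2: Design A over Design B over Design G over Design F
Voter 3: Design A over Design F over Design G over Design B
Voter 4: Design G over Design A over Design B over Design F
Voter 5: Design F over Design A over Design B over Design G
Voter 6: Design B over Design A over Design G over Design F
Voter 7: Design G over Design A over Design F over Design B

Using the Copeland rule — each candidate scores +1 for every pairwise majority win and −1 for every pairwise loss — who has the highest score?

Design A

Pairwise results:
  Design G vs Design F: Design G wins 5–2.
  Design G vs Design A: Design A wins 4–3.
  Design G vs Design B: Design G wins 4–3.
  Design F vs Design A: Design A wins 5–2.
  Design F vs Design B: Design B wins 4–3.
  Design A vs Design B: Design A wins 5–2.
Copeland scores (wins − losses):
  Design G: 2 − 1 = 1
  Design F: 0 − 3 = -3
  Design A: 3 − 0 = 3
  Design B: 1 − 2 = -1
Design A has the best Copeland score.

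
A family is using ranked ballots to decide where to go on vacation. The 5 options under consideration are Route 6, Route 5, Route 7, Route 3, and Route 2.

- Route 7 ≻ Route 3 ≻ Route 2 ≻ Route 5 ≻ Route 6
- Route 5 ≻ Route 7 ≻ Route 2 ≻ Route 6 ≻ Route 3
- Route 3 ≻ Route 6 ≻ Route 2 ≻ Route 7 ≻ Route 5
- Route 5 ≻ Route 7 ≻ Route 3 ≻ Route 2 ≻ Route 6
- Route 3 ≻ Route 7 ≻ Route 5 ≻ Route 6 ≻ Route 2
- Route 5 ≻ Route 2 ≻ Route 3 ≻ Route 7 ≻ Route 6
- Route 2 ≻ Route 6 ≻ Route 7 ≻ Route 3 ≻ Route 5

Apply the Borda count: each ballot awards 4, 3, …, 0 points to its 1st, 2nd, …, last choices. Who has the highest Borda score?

Route 7

Borda scores:
  Route 6: 0 + 1 + 3 + 0 + 1 + 0 + 3 = 8
  Route 5: 1 + 4 + 0 + 4 + 2 + 4 + 0 = 15
  Route 7: 4 + 3 + 1 + 3 + 3 + 1 + 2 = 17
  Route 3: 3 + 0 + 4 + 2 + 4 + 2 + 1 = 16
  Route 2: 2 + 2 + 2 + 1 + 0 + 3 + 4 = 14
Route 7 has the highest total.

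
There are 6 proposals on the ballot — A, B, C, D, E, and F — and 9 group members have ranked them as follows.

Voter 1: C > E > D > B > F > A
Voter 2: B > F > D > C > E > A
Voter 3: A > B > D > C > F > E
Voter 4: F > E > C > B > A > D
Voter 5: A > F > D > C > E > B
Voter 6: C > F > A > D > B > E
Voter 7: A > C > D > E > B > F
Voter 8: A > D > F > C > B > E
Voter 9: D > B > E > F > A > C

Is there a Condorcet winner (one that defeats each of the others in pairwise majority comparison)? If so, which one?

None — there is no Condorcet winner

Head-to-head results (9 voters total):
A vs B: A wins 5–4.
A vs C: A wins 5–4.
A vs D: A wins 6–3.
A vs E: A wins 5–4.
A vs F: F wins 5–4.
B vs C: C wins 6–3.
B vs D: D wins 6–3.
B vs E: B wins 5–4.
B vs F: B wins 5–4.
C vs D: D wins 5–4.
C vs E: C wins 7–2.
C vs F: F wins 5–4.
D vs E: D wins 7–2.
D vs F: D wins 5–4.
E vs F: F wins 6–3.
No candidate beats all others: A beats B beats F beats A, a majority cycle.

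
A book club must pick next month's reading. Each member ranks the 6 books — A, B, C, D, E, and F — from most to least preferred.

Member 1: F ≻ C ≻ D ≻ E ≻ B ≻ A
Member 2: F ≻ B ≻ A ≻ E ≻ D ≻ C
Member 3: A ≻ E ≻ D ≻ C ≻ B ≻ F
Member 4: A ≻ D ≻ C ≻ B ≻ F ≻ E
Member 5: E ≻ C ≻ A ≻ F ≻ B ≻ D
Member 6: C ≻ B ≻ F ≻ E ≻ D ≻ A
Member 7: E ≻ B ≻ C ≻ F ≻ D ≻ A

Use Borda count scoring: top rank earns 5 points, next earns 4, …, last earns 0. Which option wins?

C

Borda scores:
  A: 0 + 3 + 5 + 5 + 3 + 0 + 0 = 16
  B: 1 + 4 + 1 + 2 + 1 + 4 + 4 = 17
  C: 4 + 0 + 2 + 3 + 4 + 5 + 3 = 21
  D: 3 + 1 + 3 + 4 + 0 + 1 + 1 = 13
  E: 2 + 2 + 4 + 0 + 5 + 2 + 5 = 20
  F: 5 + 5 + 0 + 1 + 2 + 3 + 2 = 18
C has the highest total.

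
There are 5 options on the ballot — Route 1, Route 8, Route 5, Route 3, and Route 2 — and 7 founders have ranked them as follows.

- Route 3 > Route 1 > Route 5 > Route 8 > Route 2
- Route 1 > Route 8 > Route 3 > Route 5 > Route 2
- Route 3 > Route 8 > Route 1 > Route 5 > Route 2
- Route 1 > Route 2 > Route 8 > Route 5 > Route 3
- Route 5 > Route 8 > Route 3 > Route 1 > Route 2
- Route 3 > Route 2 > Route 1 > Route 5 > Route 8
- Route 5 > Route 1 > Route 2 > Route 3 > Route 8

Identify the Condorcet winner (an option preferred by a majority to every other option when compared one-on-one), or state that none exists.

Head-to-head results (7 voters total):
Route 1 vs Route 8: Route 1 wins 5–2.
Route 1 vs Route 5: Route 1 wins 5–2.
Route 1 vs Route 3: Route 3 wins 4–3.
Route 1 vs Route 2: Route 1 wins 6–1.
Route 8 vs Route 5: Route 5 wins 4–3.
Route 8 vs Route 3: Route 3 wins 4–3.
Route 8 vs Route 2: Route 8 wins 4–3.
Route 5 vs Route 3: Route 3 wins 4–3.
Route 5 vs Route 2: Route 5 wins 5–2.
Route 3 vs Route 2: Route 3 wins 5–2.
Route 3 beats each rival — Route 1 (4–3), Route 8 (4–3), Route 5 (4–3), Route 2 (5–2) — so Route 3 is the Condorcet winner.

Route 3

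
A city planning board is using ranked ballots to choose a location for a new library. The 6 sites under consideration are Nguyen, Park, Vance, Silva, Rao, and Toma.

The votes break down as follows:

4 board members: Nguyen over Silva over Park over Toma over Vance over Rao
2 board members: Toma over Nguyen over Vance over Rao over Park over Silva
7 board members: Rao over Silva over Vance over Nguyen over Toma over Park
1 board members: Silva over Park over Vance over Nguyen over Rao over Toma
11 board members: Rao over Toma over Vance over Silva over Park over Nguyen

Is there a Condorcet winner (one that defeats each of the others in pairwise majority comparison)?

Head-to-head results (25 voters total):
Nguyen vs Park: Nguyen wins 13–12.
Nguyen vs Vance: Vance wins 19–6.
Nguyen vs Silva: Silva wins 19–6.
Nguyen vs Rao: Rao wins 18–7.
Nguyen vs Toma: Toma wins 13–12.
Park vs Vance: Vance wins 20–5.
Park vs Silva: Silva wins 23–2.
Park vs Rao: Rao wins 20–5.
Park vs Toma: Toma wins 20–5.
Vance vs Silva: Vance wins 13–12.
Vance vs Rao: Rao wins 18–7.
Vance vs Toma: Toma wins 17–8.
Silva vs Rao: Rao wins 20–5.
Silva vs Toma: Toma wins 13–12.
Rao vs Toma: Rao wins 19–6.
Rao beats each rival — Nguyen (18–7), Park (20–5), Vance (18–7), Silva (20–5), Toma (19–6) — so Rao is the Condorcet winner.

Yes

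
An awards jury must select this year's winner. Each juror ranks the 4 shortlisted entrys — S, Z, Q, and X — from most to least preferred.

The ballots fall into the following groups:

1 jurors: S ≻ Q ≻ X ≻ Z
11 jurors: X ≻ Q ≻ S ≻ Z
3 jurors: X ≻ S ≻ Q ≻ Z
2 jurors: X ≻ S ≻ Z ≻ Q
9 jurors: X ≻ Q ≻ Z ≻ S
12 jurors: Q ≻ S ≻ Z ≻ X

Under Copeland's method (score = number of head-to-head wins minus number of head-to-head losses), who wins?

X

Pairwise results:
  S vs Z: S wins 29–9.
  S vs Q: Q wins 32–6.
  S vs X: X wins 25–13.
  Z vs Q: Q wins 36–2.
  Z vs X: X wins 26–12.
  Q vs X: X wins 25–13.
Copeland scores (wins − losses):
  S: 1 − 2 = -1
  Z: 0 − 3 = -3
  Q: 2 − 1 = 1
  X: 3 − 0 = 3
X has the best Copeland score.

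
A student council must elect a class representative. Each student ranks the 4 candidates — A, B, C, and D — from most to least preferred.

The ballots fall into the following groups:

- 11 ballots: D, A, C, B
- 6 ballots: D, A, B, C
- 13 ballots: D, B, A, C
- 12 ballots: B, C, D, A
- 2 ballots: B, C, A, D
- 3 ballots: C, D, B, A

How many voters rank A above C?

Ballots ranking A above C: 11+6+13 = 30.
Ballots ranking C above A: 12+2+3 = 17.
So 30 of 47 voters prefer A to C.

30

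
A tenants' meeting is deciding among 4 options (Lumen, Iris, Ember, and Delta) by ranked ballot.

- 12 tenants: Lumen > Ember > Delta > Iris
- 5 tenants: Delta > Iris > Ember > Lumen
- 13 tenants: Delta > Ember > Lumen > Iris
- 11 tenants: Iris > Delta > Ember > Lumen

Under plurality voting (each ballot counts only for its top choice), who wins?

First-place vote totals:
  Lumen: 12
  Iris: 11
  Ember: 0
  Delta: 18
Delta has the most first-place votes.

Delta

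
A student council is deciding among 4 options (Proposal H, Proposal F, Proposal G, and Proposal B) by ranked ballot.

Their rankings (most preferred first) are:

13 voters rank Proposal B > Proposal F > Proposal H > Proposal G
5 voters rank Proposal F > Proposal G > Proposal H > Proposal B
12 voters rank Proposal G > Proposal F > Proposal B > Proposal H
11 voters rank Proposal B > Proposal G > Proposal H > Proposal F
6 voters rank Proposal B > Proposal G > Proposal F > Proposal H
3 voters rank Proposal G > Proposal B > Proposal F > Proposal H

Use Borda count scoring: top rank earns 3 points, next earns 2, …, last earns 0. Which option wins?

Proposal B

Borda scores:
  Proposal H: 13·1 + 5·1 + 12·0 + 11·1 + 6·0 + 3·0 = 29
  Proposal F: 13·2 + 5·3 + 12·2 + 11·0 + 6·1 + 3·1 = 74
  Proposal G: 13·0 + 5·2 + 12·3 + 11·2 + 6·2 + 3·3 = 89
  Proposal B: 13·3 + 5·0 + 12·1 + 11·3 + 6·3 + 3·2 = 108
Proposal B has the highest total.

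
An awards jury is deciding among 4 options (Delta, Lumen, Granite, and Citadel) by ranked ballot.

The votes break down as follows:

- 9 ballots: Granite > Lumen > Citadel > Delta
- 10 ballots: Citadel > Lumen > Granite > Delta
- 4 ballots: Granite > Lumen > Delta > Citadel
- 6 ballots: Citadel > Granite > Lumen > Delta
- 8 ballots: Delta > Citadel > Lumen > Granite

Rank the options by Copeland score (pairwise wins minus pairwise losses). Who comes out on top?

Pairwise results:
  Delta vs Lumen: Lumen wins 29–8.
  Delta vs Granite: Granite wins 29–8.
  Delta vs Citadel: Citadel wins 25–12.
  Lumen vs Granite: Granite wins 19–18.
  Lumen vs Citadel: Citadel wins 24–13.
  Granite vs Citadel: Citadel wins 24–13.
Copeland scores (wins − losses):
  Delta: 0 − 3 = -3
  Lumen: 1 − 2 = -1
  Granite: 2 − 1 = 1
  Citadel: 3 − 0 = 3
Citadel has the best Copeland score.

Citadel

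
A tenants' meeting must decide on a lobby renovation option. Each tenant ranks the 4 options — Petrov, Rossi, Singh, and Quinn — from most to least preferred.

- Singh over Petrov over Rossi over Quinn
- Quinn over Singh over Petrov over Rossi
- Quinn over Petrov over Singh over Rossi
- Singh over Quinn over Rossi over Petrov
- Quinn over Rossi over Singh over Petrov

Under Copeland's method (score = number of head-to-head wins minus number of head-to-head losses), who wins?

Quinn

Pairwise results:
  Petrov vs Rossi: Petrov wins 3–2.
  Petrov vs Singh: Singh wins 4–1.
  Petrov vs Quinn: Quinn wins 4–1.
  Rossi vs Singh: Singh wins 4–1.
  Rossi vs Quinn: Quinn wins 4–1.
  Singh vs Quinn: Quinn wins 3–2.
Copeland scores (wins − losses):
  Petrov: 1 − 2 = -1
  Rossi: 0 − 3 = -3
  Singh: 2 − 1 = 1
  Quinn: 3 − 0 = 3
Quinn has the best Copeland score.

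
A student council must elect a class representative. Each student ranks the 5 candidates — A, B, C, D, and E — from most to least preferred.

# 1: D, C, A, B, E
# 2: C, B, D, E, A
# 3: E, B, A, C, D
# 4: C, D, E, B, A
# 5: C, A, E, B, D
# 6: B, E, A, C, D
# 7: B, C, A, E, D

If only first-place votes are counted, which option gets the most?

First-place vote totals:
  A: 0
  B: 2
  C: 3
  D: 1
  E: 1
C has the most first-place votes.

C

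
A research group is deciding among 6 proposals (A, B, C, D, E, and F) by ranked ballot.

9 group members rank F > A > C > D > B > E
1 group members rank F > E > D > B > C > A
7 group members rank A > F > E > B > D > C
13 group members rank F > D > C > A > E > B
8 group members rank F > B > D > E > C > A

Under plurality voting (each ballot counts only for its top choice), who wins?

First-place vote totals:
  A: 7
  B: 0
  C: 0
  D: 0
  E: 0
  F: 31
F has the most first-place votes.

F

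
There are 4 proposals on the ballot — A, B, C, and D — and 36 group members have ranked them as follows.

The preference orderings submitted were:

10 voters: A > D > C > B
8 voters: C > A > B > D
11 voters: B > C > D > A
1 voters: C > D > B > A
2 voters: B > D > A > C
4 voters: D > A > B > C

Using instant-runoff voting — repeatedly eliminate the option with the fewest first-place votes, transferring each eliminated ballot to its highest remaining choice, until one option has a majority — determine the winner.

A

Round 1: B 13, A 10, C 9, D 4. D has the fewest and is eliminated.
Round 2: A 14, B 13, C 9. C has the fewest and is eliminated.
Round 3: A 22, B 14. A has a majority.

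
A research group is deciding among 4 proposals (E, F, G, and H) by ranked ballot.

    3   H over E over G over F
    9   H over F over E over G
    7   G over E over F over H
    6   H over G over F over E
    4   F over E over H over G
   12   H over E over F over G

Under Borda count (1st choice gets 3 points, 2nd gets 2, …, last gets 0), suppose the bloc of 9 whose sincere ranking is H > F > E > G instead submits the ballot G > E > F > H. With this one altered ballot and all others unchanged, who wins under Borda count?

Borda totals with the altered ballot: E 70, F 46, G 63, H 67.
The switch changes the winner from H to E.

E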